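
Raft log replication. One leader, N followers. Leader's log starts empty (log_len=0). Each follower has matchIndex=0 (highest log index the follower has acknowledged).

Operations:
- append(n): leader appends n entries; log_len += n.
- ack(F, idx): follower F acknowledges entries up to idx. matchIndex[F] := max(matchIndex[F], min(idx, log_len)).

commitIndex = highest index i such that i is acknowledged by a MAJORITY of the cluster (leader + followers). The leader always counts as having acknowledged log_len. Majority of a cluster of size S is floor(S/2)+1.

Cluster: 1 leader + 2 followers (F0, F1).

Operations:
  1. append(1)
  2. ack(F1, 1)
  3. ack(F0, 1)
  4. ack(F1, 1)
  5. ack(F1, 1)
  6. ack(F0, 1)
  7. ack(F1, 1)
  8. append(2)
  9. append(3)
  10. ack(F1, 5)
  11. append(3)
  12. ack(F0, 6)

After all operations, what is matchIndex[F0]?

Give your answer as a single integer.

Op 1: append 1 -> log_len=1
Op 2: F1 acks idx 1 -> match: F0=0 F1=1; commitIndex=1
Op 3: F0 acks idx 1 -> match: F0=1 F1=1; commitIndex=1
Op 4: F1 acks idx 1 -> match: F0=1 F1=1; commitIndex=1
Op 5: F1 acks idx 1 -> match: F0=1 F1=1; commitIndex=1
Op 6: F0 acks idx 1 -> match: F0=1 F1=1; commitIndex=1
Op 7: F1 acks idx 1 -> match: F0=1 F1=1; commitIndex=1
Op 8: append 2 -> log_len=3
Op 9: append 3 -> log_len=6
Op 10: F1 acks idx 5 -> match: F0=1 F1=5; commitIndex=5
Op 11: append 3 -> log_len=9
Op 12: F0 acks idx 6 -> match: F0=6 F1=5; commitIndex=6

Answer: 6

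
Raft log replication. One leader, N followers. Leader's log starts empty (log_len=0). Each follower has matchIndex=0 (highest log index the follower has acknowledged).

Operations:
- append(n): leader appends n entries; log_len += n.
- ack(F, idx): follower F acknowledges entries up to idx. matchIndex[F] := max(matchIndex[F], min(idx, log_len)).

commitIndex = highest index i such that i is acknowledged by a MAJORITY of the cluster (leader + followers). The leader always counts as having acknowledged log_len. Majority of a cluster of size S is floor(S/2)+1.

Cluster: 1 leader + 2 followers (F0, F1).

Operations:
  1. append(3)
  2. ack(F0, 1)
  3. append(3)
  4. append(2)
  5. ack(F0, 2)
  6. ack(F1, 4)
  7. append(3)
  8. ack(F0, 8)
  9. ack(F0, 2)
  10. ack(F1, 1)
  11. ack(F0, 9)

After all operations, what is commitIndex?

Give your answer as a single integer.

Op 1: append 3 -> log_len=3
Op 2: F0 acks idx 1 -> match: F0=1 F1=0; commitIndex=1
Op 3: append 3 -> log_len=6
Op 4: append 2 -> log_len=8
Op 5: F0 acks idx 2 -> match: F0=2 F1=0; commitIndex=2
Op 6: F1 acks idx 4 -> match: F0=2 F1=4; commitIndex=4
Op 7: append 3 -> log_len=11
Op 8: F0 acks idx 8 -> match: F0=8 F1=4; commitIndex=8
Op 9: F0 acks idx 2 -> match: F0=8 F1=4; commitIndex=8
Op 10: F1 acks idx 1 -> match: F0=8 F1=4; commitIndex=8
Op 11: F0 acks idx 9 -> match: F0=9 F1=4; commitIndex=9

Answer: 9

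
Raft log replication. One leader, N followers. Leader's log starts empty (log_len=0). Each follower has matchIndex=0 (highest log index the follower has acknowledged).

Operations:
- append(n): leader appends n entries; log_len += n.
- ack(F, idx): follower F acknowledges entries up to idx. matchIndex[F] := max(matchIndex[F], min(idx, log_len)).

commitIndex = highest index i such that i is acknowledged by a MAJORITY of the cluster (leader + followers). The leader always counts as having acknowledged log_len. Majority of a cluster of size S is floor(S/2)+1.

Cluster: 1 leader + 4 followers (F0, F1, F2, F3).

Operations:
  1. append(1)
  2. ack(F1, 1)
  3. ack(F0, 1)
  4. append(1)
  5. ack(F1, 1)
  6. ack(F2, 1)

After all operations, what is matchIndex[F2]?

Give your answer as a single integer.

Answer: 1

Derivation:
Op 1: append 1 -> log_len=1
Op 2: F1 acks idx 1 -> match: F0=0 F1=1 F2=0 F3=0; commitIndex=0
Op 3: F0 acks idx 1 -> match: F0=1 F1=1 F2=0 F3=0; commitIndex=1
Op 4: append 1 -> log_len=2
Op 5: F1 acks idx 1 -> match: F0=1 F1=1 F2=0 F3=0; commitIndex=1
Op 6: F2 acks idx 1 -> match: F0=1 F1=1 F2=1 F3=0; commitIndex=1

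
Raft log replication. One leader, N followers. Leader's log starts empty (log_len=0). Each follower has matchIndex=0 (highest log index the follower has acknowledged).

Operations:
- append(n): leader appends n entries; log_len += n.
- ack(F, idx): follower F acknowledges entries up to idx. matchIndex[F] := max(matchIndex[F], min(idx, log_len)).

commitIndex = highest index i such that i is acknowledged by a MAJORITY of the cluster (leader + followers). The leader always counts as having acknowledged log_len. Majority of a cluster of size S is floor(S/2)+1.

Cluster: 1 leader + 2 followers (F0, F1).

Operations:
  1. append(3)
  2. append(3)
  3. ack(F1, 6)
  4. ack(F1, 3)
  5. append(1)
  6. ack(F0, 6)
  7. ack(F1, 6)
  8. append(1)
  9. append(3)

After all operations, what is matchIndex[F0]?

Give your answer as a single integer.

Op 1: append 3 -> log_len=3
Op 2: append 3 -> log_len=6
Op 3: F1 acks idx 6 -> match: F0=0 F1=6; commitIndex=6
Op 4: F1 acks idx 3 -> match: F0=0 F1=6; commitIndex=6
Op 5: append 1 -> log_len=7
Op 6: F0 acks idx 6 -> match: F0=6 F1=6; commitIndex=6
Op 7: F1 acks idx 6 -> match: F0=6 F1=6; commitIndex=6
Op 8: append 1 -> log_len=8
Op 9: append 3 -> log_len=11

Answer: 6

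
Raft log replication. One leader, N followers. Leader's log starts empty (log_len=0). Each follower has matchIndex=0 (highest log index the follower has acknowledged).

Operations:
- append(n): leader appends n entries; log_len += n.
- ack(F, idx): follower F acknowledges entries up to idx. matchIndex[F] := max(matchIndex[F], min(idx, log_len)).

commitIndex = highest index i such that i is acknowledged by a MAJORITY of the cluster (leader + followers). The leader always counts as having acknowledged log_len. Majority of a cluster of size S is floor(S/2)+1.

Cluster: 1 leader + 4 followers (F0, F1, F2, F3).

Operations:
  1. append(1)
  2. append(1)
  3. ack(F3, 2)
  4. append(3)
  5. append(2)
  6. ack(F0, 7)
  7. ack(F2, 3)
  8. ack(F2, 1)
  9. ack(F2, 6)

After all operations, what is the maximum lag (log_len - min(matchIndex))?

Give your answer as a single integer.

Op 1: append 1 -> log_len=1
Op 2: append 1 -> log_len=2
Op 3: F3 acks idx 2 -> match: F0=0 F1=0 F2=0 F3=2; commitIndex=0
Op 4: append 3 -> log_len=5
Op 5: append 2 -> log_len=7
Op 6: F0 acks idx 7 -> match: F0=7 F1=0 F2=0 F3=2; commitIndex=2
Op 7: F2 acks idx 3 -> match: F0=7 F1=0 F2=3 F3=2; commitIndex=3
Op 8: F2 acks idx 1 -> match: F0=7 F1=0 F2=3 F3=2; commitIndex=3
Op 9: F2 acks idx 6 -> match: F0=7 F1=0 F2=6 F3=2; commitIndex=6

Answer: 7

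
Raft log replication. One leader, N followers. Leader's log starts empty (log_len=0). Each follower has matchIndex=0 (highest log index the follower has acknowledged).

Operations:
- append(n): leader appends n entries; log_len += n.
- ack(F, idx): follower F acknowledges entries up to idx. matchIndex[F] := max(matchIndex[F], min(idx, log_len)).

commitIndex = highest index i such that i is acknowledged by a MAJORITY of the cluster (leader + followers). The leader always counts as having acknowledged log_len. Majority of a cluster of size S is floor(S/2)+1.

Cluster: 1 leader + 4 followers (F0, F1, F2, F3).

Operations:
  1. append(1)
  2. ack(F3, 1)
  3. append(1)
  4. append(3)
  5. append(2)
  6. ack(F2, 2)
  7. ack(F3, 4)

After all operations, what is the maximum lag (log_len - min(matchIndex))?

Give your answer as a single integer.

Op 1: append 1 -> log_len=1
Op 2: F3 acks idx 1 -> match: F0=0 F1=0 F2=0 F3=1; commitIndex=0
Op 3: append 1 -> log_len=2
Op 4: append 3 -> log_len=5
Op 5: append 2 -> log_len=7
Op 6: F2 acks idx 2 -> match: F0=0 F1=0 F2=2 F3=1; commitIndex=1
Op 7: F3 acks idx 4 -> match: F0=0 F1=0 F2=2 F3=4; commitIndex=2

Answer: 7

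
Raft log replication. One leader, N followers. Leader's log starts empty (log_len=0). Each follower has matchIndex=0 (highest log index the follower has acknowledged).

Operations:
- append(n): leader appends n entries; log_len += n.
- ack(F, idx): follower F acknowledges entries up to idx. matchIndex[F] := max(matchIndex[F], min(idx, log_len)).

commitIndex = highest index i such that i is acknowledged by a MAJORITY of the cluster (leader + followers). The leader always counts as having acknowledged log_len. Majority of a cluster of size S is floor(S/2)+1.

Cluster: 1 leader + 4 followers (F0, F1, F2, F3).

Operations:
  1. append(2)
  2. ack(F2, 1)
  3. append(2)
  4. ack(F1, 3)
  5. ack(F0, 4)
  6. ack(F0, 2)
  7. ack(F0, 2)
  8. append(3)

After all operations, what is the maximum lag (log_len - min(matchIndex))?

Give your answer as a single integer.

Op 1: append 2 -> log_len=2
Op 2: F2 acks idx 1 -> match: F0=0 F1=0 F2=1 F3=0; commitIndex=0
Op 3: append 2 -> log_len=4
Op 4: F1 acks idx 3 -> match: F0=0 F1=3 F2=1 F3=0; commitIndex=1
Op 5: F0 acks idx 4 -> match: F0=4 F1=3 F2=1 F3=0; commitIndex=3
Op 6: F0 acks idx 2 -> match: F0=4 F1=3 F2=1 F3=0; commitIndex=3
Op 7: F0 acks idx 2 -> match: F0=4 F1=3 F2=1 F3=0; commitIndex=3
Op 8: append 3 -> log_len=7

Answer: 7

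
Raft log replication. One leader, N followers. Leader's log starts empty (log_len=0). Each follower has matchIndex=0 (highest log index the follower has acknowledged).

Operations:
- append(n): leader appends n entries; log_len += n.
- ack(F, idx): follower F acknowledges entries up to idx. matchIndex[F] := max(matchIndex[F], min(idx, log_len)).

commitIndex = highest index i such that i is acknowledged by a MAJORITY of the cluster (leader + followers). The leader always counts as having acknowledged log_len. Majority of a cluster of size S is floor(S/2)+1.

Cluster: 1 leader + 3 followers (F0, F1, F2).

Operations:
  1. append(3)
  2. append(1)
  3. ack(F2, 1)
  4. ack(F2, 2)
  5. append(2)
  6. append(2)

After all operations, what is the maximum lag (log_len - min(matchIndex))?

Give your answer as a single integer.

Op 1: append 3 -> log_len=3
Op 2: append 1 -> log_len=4
Op 3: F2 acks idx 1 -> match: F0=0 F1=0 F2=1; commitIndex=0
Op 4: F2 acks idx 2 -> match: F0=0 F1=0 F2=2; commitIndex=0
Op 5: append 2 -> log_len=6
Op 6: append 2 -> log_len=8

Answer: 8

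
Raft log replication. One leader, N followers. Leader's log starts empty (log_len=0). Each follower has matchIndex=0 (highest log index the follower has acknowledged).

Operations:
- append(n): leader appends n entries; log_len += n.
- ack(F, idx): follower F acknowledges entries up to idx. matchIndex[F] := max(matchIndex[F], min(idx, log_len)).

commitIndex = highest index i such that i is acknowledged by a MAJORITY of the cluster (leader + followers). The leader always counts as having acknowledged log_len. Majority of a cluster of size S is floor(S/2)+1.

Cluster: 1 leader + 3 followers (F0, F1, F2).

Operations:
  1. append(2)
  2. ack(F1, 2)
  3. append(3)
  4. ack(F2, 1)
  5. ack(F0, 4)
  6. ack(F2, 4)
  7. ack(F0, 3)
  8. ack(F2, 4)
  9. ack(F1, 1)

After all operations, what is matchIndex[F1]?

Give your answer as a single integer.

Op 1: append 2 -> log_len=2
Op 2: F1 acks idx 2 -> match: F0=0 F1=2 F2=0; commitIndex=0
Op 3: append 3 -> log_len=5
Op 4: F2 acks idx 1 -> match: F0=0 F1=2 F2=1; commitIndex=1
Op 5: F0 acks idx 4 -> match: F0=4 F1=2 F2=1; commitIndex=2
Op 6: F2 acks idx 4 -> match: F0=4 F1=2 F2=4; commitIndex=4
Op 7: F0 acks idx 3 -> match: F0=4 F1=2 F2=4; commitIndex=4
Op 8: F2 acks idx 4 -> match: F0=4 F1=2 F2=4; commitIndex=4
Op 9: F1 acks idx 1 -> match: F0=4 F1=2 F2=4; commitIndex=4

Answer: 2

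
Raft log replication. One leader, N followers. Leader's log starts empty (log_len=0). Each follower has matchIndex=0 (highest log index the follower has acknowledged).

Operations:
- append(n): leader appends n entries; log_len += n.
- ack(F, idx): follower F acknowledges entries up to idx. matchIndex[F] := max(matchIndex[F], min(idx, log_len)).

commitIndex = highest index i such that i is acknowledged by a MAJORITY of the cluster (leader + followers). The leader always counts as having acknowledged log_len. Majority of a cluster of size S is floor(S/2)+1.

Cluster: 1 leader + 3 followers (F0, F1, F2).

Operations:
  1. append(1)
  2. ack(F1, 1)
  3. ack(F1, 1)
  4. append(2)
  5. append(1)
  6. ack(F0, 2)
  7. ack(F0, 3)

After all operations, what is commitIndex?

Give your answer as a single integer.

Op 1: append 1 -> log_len=1
Op 2: F1 acks idx 1 -> match: F0=0 F1=1 F2=0; commitIndex=0
Op 3: F1 acks idx 1 -> match: F0=0 F1=1 F2=0; commitIndex=0
Op 4: append 2 -> log_len=3
Op 5: append 1 -> log_len=4
Op 6: F0 acks idx 2 -> match: F0=2 F1=1 F2=0; commitIndex=1
Op 7: F0 acks idx 3 -> match: F0=3 F1=1 F2=0; commitIndex=1

Answer: 1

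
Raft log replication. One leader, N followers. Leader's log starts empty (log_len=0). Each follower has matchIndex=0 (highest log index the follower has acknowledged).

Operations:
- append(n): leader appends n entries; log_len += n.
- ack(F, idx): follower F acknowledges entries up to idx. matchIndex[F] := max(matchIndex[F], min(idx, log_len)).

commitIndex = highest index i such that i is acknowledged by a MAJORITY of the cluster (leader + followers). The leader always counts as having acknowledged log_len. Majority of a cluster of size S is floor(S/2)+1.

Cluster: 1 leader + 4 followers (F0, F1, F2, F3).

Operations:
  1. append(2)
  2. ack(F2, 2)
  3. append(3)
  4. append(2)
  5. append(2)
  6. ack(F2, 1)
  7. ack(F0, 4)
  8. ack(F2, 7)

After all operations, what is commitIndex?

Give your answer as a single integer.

Op 1: append 2 -> log_len=2
Op 2: F2 acks idx 2 -> match: F0=0 F1=0 F2=2 F3=0; commitIndex=0
Op 3: append 3 -> log_len=5
Op 4: append 2 -> log_len=7
Op 5: append 2 -> log_len=9
Op 6: F2 acks idx 1 -> match: F0=0 F1=0 F2=2 F3=0; commitIndex=0
Op 7: F0 acks idx 4 -> match: F0=4 F1=0 F2=2 F3=0; commitIndex=2
Op 8: F2 acks idx 7 -> match: F0=4 F1=0 F2=7 F3=0; commitIndex=4

Answer: 4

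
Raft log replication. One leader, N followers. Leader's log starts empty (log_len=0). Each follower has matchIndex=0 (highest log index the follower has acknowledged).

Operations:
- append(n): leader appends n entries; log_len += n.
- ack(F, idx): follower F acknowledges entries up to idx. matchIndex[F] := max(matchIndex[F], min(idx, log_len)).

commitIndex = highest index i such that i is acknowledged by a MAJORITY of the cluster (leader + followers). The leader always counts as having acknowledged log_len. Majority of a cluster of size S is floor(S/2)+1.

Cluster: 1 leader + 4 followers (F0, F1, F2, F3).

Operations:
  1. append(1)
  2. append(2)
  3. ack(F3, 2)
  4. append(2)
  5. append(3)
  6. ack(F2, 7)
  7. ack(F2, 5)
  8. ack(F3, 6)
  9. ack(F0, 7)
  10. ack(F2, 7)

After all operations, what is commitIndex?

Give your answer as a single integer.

Op 1: append 1 -> log_len=1
Op 2: append 2 -> log_len=3
Op 3: F3 acks idx 2 -> match: F0=0 F1=0 F2=0 F3=2; commitIndex=0
Op 4: append 2 -> log_len=5
Op 5: append 3 -> log_len=8
Op 6: F2 acks idx 7 -> match: F0=0 F1=0 F2=7 F3=2; commitIndex=2
Op 7: F2 acks idx 5 -> match: F0=0 F1=0 F2=7 F3=2; commitIndex=2
Op 8: F3 acks idx 6 -> match: F0=0 F1=0 F2=7 F3=6; commitIndex=6
Op 9: F0 acks idx 7 -> match: F0=7 F1=0 F2=7 F3=6; commitIndex=7
Op 10: F2 acks idx 7 -> match: F0=7 F1=0 F2=7 F3=6; commitIndex=7

Answer: 7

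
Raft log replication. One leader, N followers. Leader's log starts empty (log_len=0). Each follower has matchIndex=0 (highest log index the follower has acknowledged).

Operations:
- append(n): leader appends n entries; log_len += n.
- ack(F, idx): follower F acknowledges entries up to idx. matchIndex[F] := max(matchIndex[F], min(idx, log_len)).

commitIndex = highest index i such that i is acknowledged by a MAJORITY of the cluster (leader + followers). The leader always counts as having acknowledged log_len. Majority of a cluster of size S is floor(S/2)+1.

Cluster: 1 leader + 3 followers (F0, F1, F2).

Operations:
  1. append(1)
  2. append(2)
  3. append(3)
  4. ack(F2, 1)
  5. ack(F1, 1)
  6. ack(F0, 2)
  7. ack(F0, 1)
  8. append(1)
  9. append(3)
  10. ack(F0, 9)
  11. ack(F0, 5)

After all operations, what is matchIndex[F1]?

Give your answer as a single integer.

Answer: 1

Derivation:
Op 1: append 1 -> log_len=1
Op 2: append 2 -> log_len=3
Op 3: append 3 -> log_len=6
Op 4: F2 acks idx 1 -> match: F0=0 F1=0 F2=1; commitIndex=0
Op 5: F1 acks idx 1 -> match: F0=0 F1=1 F2=1; commitIndex=1
Op 6: F0 acks idx 2 -> match: F0=2 F1=1 F2=1; commitIndex=1
Op 7: F0 acks idx 1 -> match: F0=2 F1=1 F2=1; commitIndex=1
Op 8: append 1 -> log_len=7
Op 9: append 3 -> log_len=10
Op 10: F0 acks idx 9 -> match: F0=9 F1=1 F2=1; commitIndex=1
Op 11: F0 acks idx 5 -> match: F0=9 F1=1 F2=1; commitIndex=1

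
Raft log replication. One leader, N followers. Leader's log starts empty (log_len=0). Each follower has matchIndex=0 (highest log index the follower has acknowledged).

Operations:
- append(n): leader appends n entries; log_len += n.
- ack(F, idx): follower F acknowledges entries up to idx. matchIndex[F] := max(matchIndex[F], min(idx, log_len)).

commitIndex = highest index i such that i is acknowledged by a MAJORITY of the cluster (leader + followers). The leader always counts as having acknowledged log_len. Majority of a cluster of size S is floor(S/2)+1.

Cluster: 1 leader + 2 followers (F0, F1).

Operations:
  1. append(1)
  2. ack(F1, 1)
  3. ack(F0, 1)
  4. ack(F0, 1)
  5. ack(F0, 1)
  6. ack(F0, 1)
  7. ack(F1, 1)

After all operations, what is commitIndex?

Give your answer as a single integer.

Answer: 1

Derivation:
Op 1: append 1 -> log_len=1
Op 2: F1 acks idx 1 -> match: F0=0 F1=1; commitIndex=1
Op 3: F0 acks idx 1 -> match: F0=1 F1=1; commitIndex=1
Op 4: F0 acks idx 1 -> match: F0=1 F1=1; commitIndex=1
Op 5: F0 acks idx 1 -> match: F0=1 F1=1; commitIndex=1
Op 6: F0 acks idx 1 -> match: F0=1 F1=1; commitIndex=1
Op 7: F1 acks idx 1 -> match: F0=1 F1=1; commitIndex=1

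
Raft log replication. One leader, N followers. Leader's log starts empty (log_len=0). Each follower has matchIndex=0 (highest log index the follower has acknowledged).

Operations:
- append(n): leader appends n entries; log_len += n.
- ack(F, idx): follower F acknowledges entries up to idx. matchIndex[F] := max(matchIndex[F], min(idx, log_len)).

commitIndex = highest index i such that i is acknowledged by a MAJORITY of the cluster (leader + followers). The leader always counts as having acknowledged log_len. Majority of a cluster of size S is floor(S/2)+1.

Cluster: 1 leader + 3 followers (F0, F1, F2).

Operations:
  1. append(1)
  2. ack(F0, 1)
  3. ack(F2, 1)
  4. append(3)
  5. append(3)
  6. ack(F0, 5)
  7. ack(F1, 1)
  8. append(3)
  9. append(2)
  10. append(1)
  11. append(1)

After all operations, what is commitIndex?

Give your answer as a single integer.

Op 1: append 1 -> log_len=1
Op 2: F0 acks idx 1 -> match: F0=1 F1=0 F2=0; commitIndex=0
Op 3: F2 acks idx 1 -> match: F0=1 F1=0 F2=1; commitIndex=1
Op 4: append 3 -> log_len=4
Op 5: append 3 -> log_len=7
Op 6: F0 acks idx 5 -> match: F0=5 F1=0 F2=1; commitIndex=1
Op 7: F1 acks idx 1 -> match: F0=5 F1=1 F2=1; commitIndex=1
Op 8: append 3 -> log_len=10
Op 9: append 2 -> log_len=12
Op 10: append 1 -> log_len=13
Op 11: append 1 -> log_len=14

Answer: 1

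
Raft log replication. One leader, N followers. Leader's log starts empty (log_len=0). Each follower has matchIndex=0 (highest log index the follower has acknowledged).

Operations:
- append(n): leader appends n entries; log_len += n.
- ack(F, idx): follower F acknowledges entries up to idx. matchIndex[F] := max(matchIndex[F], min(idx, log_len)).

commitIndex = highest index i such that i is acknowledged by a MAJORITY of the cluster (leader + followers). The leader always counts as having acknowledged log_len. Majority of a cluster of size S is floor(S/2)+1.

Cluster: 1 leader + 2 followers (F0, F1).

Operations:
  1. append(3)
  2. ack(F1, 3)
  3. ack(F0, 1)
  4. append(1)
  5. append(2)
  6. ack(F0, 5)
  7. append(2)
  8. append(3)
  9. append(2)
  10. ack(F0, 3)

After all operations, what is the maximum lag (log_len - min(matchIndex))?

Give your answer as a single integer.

Answer: 10

Derivation:
Op 1: append 3 -> log_len=3
Op 2: F1 acks idx 3 -> match: F0=0 F1=3; commitIndex=3
Op 3: F0 acks idx 1 -> match: F0=1 F1=3; commitIndex=3
Op 4: append 1 -> log_len=4
Op 5: append 2 -> log_len=6
Op 6: F0 acks idx 5 -> match: F0=5 F1=3; commitIndex=5
Op 7: append 2 -> log_len=8
Op 8: append 3 -> log_len=11
Op 9: append 2 -> log_len=13
Op 10: F0 acks idx 3 -> match: F0=5 F1=3; commitIndex=5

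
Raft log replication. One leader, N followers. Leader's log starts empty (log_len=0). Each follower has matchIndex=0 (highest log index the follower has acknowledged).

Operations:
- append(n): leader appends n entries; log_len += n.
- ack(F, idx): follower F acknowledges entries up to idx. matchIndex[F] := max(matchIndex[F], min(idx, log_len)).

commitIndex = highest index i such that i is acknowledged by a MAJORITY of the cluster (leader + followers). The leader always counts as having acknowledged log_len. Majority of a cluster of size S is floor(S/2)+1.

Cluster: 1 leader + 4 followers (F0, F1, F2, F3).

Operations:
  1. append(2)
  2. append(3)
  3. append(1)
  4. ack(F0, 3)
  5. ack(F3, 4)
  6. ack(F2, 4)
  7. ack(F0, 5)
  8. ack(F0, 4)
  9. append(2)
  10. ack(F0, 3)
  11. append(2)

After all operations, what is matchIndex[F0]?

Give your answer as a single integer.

Answer: 5

Derivation:
Op 1: append 2 -> log_len=2
Op 2: append 3 -> log_len=5
Op 3: append 1 -> log_len=6
Op 4: F0 acks idx 3 -> match: F0=3 F1=0 F2=0 F3=0; commitIndex=0
Op 5: F3 acks idx 4 -> match: F0=3 F1=0 F2=0 F3=4; commitIndex=3
Op 6: F2 acks idx 4 -> match: F0=3 F1=0 F2=4 F3=4; commitIndex=4
Op 7: F0 acks idx 5 -> match: F0=5 F1=0 F2=4 F3=4; commitIndex=4
Op 8: F0 acks idx 4 -> match: F0=5 F1=0 F2=4 F3=4; commitIndex=4
Op 9: append 2 -> log_len=8
Op 10: F0 acks idx 3 -> match: F0=5 F1=0 F2=4 F3=4; commitIndex=4
Op 11: append 2 -> log_len=10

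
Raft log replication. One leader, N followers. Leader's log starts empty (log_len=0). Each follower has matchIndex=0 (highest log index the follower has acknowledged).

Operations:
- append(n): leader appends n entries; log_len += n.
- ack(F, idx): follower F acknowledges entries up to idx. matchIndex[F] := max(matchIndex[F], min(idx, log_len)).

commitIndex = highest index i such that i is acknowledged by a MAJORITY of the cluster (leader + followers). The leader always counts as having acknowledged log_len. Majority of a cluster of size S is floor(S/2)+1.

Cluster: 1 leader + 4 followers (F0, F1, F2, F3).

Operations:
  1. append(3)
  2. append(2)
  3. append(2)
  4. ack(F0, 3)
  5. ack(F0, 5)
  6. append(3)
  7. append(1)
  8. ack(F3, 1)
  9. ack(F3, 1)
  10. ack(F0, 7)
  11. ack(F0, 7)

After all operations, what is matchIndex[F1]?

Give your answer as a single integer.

Answer: 0

Derivation:
Op 1: append 3 -> log_len=3
Op 2: append 2 -> log_len=5
Op 3: append 2 -> log_len=7
Op 4: F0 acks idx 3 -> match: F0=3 F1=0 F2=0 F3=0; commitIndex=0
Op 5: F0 acks idx 5 -> match: F0=5 F1=0 F2=0 F3=0; commitIndex=0
Op 6: append 3 -> log_len=10
Op 7: append 1 -> log_len=11
Op 8: F3 acks idx 1 -> match: F0=5 F1=0 F2=0 F3=1; commitIndex=1
Op 9: F3 acks idx 1 -> match: F0=5 F1=0 F2=0 F3=1; commitIndex=1
Op 10: F0 acks idx 7 -> match: F0=7 F1=0 F2=0 F3=1; commitIndex=1
Op 11: F0 acks idx 7 -> match: F0=7 F1=0 F2=0 F3=1; commitIndex=1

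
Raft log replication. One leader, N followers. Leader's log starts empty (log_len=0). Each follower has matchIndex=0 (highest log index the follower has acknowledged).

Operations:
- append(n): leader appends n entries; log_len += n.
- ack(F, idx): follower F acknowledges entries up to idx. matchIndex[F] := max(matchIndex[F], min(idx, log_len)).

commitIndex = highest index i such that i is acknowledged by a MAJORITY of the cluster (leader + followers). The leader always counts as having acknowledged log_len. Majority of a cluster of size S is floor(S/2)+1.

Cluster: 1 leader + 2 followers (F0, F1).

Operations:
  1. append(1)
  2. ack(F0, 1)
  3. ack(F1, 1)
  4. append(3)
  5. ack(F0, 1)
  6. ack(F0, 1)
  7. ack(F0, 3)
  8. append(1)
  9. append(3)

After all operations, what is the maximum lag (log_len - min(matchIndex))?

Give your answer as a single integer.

Answer: 7

Derivation:
Op 1: append 1 -> log_len=1
Op 2: F0 acks idx 1 -> match: F0=1 F1=0; commitIndex=1
Op 3: F1 acks idx 1 -> match: F0=1 F1=1; commitIndex=1
Op 4: append 3 -> log_len=4
Op 5: F0 acks idx 1 -> match: F0=1 F1=1; commitIndex=1
Op 6: F0 acks idx 1 -> match: F0=1 F1=1; commitIndex=1
Op 7: F0 acks idx 3 -> match: F0=3 F1=1; commitIndex=3
Op 8: append 1 -> log_len=5
Op 9: append 3 -> log_len=8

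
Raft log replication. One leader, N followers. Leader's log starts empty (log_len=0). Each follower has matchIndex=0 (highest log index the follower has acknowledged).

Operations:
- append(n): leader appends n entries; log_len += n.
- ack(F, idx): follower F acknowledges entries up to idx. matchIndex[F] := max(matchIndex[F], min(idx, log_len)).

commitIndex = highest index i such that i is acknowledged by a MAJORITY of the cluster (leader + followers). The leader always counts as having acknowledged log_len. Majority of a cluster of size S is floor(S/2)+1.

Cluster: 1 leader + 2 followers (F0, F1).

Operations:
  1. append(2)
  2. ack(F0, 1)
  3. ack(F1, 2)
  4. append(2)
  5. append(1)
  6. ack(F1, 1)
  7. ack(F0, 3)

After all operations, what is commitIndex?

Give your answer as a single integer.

Answer: 3

Derivation:
Op 1: append 2 -> log_len=2
Op 2: F0 acks idx 1 -> match: F0=1 F1=0; commitIndex=1
Op 3: F1 acks idx 2 -> match: F0=1 F1=2; commitIndex=2
Op 4: append 2 -> log_len=4
Op 5: append 1 -> log_len=5
Op 6: F1 acks idx 1 -> match: F0=1 F1=2; commitIndex=2
Op 7: F0 acks idx 3 -> match: F0=3 F1=2; commitIndex=3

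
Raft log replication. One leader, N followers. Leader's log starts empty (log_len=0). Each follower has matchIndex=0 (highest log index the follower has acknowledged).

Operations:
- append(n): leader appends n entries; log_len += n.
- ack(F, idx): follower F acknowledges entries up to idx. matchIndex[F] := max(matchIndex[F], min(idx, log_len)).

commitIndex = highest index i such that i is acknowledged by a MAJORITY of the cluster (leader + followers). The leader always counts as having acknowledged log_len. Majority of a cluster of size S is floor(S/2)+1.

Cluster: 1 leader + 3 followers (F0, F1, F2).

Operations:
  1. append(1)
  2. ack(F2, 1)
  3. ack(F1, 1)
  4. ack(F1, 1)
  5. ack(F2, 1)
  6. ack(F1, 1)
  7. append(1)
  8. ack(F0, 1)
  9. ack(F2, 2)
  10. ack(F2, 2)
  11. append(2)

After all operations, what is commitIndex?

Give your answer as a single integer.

Op 1: append 1 -> log_len=1
Op 2: F2 acks idx 1 -> match: F0=0 F1=0 F2=1; commitIndex=0
Op 3: F1 acks idx 1 -> match: F0=0 F1=1 F2=1; commitIndex=1
Op 4: F1 acks idx 1 -> match: F0=0 F1=1 F2=1; commitIndex=1
Op 5: F2 acks idx 1 -> match: F0=0 F1=1 F2=1; commitIndex=1
Op 6: F1 acks idx 1 -> match: F0=0 F1=1 F2=1; commitIndex=1
Op 7: append 1 -> log_len=2
Op 8: F0 acks idx 1 -> match: F0=1 F1=1 F2=1; commitIndex=1
Op 9: F2 acks idx 2 -> match: F0=1 F1=1 F2=2; commitIndex=1
Op 10: F2 acks idx 2 -> match: F0=1 F1=1 F2=2; commitIndex=1
Op 11: append 2 -> log_len=4

Answer: 1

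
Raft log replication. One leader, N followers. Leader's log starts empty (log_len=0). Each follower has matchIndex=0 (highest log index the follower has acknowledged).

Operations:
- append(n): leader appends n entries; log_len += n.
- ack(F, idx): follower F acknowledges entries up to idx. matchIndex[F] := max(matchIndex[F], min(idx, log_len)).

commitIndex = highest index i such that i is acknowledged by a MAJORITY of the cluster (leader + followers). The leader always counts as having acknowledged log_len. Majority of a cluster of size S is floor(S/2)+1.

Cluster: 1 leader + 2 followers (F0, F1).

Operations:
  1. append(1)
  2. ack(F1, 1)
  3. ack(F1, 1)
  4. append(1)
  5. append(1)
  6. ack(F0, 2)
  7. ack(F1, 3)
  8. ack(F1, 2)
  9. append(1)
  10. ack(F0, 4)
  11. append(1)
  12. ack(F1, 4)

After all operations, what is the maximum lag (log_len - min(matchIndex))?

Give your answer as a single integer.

Answer: 1

Derivation:
Op 1: append 1 -> log_len=1
Op 2: F1 acks idx 1 -> match: F0=0 F1=1; commitIndex=1
Op 3: F1 acks idx 1 -> match: F0=0 F1=1; commitIndex=1
Op 4: append 1 -> log_len=2
Op 5: append 1 -> log_len=3
Op 6: F0 acks idx 2 -> match: F0=2 F1=1; commitIndex=2
Op 7: F1 acks idx 3 -> match: F0=2 F1=3; commitIndex=3
Op 8: F1 acks idx 2 -> match: F0=2 F1=3; commitIndex=3
Op 9: append 1 -> log_len=4
Op 10: F0 acks idx 4 -> match: F0=4 F1=3; commitIndex=4
Op 11: append 1 -> log_len=5
Op 12: F1 acks idx 4 -> match: F0=4 F1=4; commitIndex=4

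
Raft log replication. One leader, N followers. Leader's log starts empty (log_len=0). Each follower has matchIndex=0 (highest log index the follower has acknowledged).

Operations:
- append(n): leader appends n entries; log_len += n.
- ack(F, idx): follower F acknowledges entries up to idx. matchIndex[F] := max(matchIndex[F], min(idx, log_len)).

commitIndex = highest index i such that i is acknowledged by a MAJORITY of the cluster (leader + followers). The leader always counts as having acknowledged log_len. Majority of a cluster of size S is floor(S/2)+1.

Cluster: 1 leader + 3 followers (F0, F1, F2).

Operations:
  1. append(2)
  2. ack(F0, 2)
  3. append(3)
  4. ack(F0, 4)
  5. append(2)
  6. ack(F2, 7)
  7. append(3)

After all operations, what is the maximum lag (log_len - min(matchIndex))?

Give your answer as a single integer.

Answer: 10

Derivation:
Op 1: append 2 -> log_len=2
Op 2: F0 acks idx 2 -> match: F0=2 F1=0 F2=0; commitIndex=0
Op 3: append 3 -> log_len=5
Op 4: F0 acks idx 4 -> match: F0=4 F1=0 F2=0; commitIndex=0
Op 5: append 2 -> log_len=7
Op 6: F2 acks idx 7 -> match: F0=4 F1=0 F2=7; commitIndex=4
Op 7: append 3 -> log_len=10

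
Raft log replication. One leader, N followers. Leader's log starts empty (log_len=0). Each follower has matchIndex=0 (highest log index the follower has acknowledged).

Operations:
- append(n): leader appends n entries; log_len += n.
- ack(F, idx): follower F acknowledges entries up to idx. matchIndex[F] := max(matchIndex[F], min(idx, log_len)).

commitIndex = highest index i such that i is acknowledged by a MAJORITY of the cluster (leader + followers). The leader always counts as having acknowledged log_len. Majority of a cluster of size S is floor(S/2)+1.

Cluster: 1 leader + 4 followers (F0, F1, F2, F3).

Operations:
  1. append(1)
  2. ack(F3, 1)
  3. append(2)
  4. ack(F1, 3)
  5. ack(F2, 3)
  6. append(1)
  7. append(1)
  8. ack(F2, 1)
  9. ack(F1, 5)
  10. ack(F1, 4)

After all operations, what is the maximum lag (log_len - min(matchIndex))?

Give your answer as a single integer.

Op 1: append 1 -> log_len=1
Op 2: F3 acks idx 1 -> match: F0=0 F1=0 F2=0 F3=1; commitIndex=0
Op 3: append 2 -> log_len=3
Op 4: F1 acks idx 3 -> match: F0=0 F1=3 F2=0 F3=1; commitIndex=1
Op 5: F2 acks idx 3 -> match: F0=0 F1=3 F2=3 F3=1; commitIndex=3
Op 6: append 1 -> log_len=4
Op 7: append 1 -> log_len=5
Op 8: F2 acks idx 1 -> match: F0=0 F1=3 F2=3 F3=1; commitIndex=3
Op 9: F1 acks idx 5 -> match: F0=0 F1=5 F2=3 F3=1; commitIndex=3
Op 10: F1 acks idx 4 -> match: F0=0 F1=5 F2=3 F3=1; commitIndex=3

Answer: 5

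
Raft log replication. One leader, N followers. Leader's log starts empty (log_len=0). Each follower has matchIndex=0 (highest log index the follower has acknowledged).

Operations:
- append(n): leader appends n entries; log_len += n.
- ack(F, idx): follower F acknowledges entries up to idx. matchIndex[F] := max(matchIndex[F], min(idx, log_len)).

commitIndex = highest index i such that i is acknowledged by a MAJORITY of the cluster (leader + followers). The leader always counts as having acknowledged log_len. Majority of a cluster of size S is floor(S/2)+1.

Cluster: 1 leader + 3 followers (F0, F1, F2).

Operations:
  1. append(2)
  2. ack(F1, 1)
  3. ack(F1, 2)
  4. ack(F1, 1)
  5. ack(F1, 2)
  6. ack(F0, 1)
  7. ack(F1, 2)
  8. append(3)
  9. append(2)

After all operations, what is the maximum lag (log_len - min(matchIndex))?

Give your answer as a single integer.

Op 1: append 2 -> log_len=2
Op 2: F1 acks idx 1 -> match: F0=0 F1=1 F2=0; commitIndex=0
Op 3: F1 acks idx 2 -> match: F0=0 F1=2 F2=0; commitIndex=0
Op 4: F1 acks idx 1 -> match: F0=0 F1=2 F2=0; commitIndex=0
Op 5: F1 acks idx 2 -> match: F0=0 F1=2 F2=0; commitIndex=0
Op 6: F0 acks idx 1 -> match: F0=1 F1=2 F2=0; commitIndex=1
Op 7: F1 acks idx 2 -> match: F0=1 F1=2 F2=0; commitIndex=1
Op 8: append 3 -> log_len=5
Op 9: append 2 -> log_len=7

Answer: 7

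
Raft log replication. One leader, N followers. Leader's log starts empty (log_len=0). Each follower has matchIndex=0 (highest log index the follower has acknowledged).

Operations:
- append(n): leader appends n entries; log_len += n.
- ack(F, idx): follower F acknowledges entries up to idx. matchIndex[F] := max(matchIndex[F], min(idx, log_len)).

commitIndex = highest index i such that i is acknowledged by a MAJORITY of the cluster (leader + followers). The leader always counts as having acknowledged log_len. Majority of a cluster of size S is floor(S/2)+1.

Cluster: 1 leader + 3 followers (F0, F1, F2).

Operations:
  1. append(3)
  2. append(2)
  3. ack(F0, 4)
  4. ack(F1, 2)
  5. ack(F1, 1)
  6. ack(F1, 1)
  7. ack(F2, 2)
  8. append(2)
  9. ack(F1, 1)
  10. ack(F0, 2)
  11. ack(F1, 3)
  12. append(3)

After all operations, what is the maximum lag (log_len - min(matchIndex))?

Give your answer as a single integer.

Op 1: append 3 -> log_len=3
Op 2: append 2 -> log_len=5
Op 3: F0 acks idx 4 -> match: F0=4 F1=0 F2=0; commitIndex=0
Op 4: F1 acks idx 2 -> match: F0=4 F1=2 F2=0; commitIndex=2
Op 5: F1 acks idx 1 -> match: F0=4 F1=2 F2=0; commitIndex=2
Op 6: F1 acks idx 1 -> match: F0=4 F1=2 F2=0; commitIndex=2
Op 7: F2 acks idx 2 -> match: F0=4 F1=2 F2=2; commitIndex=2
Op 8: append 2 -> log_len=7
Op 9: F1 acks idx 1 -> match: F0=4 F1=2 F2=2; commitIndex=2
Op 10: F0 acks idx 2 -> match: F0=4 F1=2 F2=2; commitIndex=2
Op 11: F1 acks idx 3 -> match: F0=4 F1=3 F2=2; commitIndex=3
Op 12: append 3 -> log_len=10

Answer: 8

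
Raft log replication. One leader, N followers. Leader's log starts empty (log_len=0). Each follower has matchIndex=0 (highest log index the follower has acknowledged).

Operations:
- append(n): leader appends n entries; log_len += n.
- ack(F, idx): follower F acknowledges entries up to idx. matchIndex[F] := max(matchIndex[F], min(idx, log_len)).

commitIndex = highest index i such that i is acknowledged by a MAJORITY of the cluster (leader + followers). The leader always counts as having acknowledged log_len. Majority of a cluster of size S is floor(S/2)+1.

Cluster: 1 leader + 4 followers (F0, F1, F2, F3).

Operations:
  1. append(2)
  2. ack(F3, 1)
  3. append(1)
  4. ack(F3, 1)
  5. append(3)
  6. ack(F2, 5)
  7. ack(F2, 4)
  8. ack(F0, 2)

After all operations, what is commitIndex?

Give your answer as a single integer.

Answer: 2

Derivation:
Op 1: append 2 -> log_len=2
Op 2: F3 acks idx 1 -> match: F0=0 F1=0 F2=0 F3=1; commitIndex=0
Op 3: append 1 -> log_len=3
Op 4: F3 acks idx 1 -> match: F0=0 F1=0 F2=0 F3=1; commitIndex=0
Op 5: append 3 -> log_len=6
Op 6: F2 acks idx 5 -> match: F0=0 F1=0 F2=5 F3=1; commitIndex=1
Op 7: F2 acks idx 4 -> match: F0=0 F1=0 F2=5 F3=1; commitIndex=1
Op 8: F0 acks idx 2 -> match: F0=2 F1=0 F2=5 F3=1; commitIndex=2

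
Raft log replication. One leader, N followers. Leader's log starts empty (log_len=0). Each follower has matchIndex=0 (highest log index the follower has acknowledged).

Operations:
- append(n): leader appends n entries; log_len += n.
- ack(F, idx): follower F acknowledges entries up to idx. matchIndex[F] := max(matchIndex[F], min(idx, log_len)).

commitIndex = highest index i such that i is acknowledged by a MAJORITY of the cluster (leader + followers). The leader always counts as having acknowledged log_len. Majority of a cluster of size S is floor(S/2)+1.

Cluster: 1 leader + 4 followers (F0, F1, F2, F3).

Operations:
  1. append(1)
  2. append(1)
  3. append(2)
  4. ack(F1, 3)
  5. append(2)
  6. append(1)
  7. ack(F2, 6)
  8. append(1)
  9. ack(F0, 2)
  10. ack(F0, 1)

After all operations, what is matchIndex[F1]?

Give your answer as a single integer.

Answer: 3

Derivation:
Op 1: append 1 -> log_len=1
Op 2: append 1 -> log_len=2
Op 3: append 2 -> log_len=4
Op 4: F1 acks idx 3 -> match: F0=0 F1=3 F2=0 F3=0; commitIndex=0
Op 5: append 2 -> log_len=6
Op 6: append 1 -> log_len=7
Op 7: F2 acks idx 6 -> match: F0=0 F1=3 F2=6 F3=0; commitIndex=3
Op 8: append 1 -> log_len=8
Op 9: F0 acks idx 2 -> match: F0=2 F1=3 F2=6 F3=0; commitIndex=3
Op 10: F0 acks idx 1 -> match: F0=2 F1=3 F2=6 F3=0; commitIndex=3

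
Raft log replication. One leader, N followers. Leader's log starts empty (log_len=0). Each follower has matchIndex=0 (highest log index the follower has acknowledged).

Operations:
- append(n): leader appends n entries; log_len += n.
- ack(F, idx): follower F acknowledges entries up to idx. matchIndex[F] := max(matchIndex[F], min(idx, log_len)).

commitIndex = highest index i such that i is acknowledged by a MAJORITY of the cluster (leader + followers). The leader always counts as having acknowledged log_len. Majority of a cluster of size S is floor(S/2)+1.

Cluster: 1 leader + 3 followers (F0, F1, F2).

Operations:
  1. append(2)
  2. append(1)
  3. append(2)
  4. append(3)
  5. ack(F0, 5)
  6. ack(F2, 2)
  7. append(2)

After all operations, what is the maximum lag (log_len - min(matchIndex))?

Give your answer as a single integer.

Answer: 10

Derivation:
Op 1: append 2 -> log_len=2
Op 2: append 1 -> log_len=3
Op 3: append 2 -> log_len=5
Op 4: append 3 -> log_len=8
Op 5: F0 acks idx 5 -> match: F0=5 F1=0 F2=0; commitIndex=0
Op 6: F2 acks idx 2 -> match: F0=5 F1=0 F2=2; commitIndex=2
Op 7: append 2 -> log_len=10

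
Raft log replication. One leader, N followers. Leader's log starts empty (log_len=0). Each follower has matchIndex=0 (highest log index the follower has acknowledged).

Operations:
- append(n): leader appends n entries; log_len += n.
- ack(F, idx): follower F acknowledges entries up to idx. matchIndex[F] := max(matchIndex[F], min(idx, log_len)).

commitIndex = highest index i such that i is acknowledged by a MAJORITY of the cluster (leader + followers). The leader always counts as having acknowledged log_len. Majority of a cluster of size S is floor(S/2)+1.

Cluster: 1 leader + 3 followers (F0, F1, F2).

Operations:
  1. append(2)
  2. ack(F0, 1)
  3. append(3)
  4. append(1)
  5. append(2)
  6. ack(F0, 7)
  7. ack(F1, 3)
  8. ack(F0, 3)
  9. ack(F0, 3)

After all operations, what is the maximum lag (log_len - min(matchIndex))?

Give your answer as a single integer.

Op 1: append 2 -> log_len=2
Op 2: F0 acks idx 1 -> match: F0=1 F1=0 F2=0; commitIndex=0
Op 3: append 3 -> log_len=5
Op 4: append 1 -> log_len=6
Op 5: append 2 -> log_len=8
Op 6: F0 acks idx 7 -> match: F0=7 F1=0 F2=0; commitIndex=0
Op 7: F1 acks idx 3 -> match: F0=7 F1=3 F2=0; commitIndex=3
Op 8: F0 acks idx 3 -> match: F0=7 F1=3 F2=0; commitIndex=3
Op 9: F0 acks idx 3 -> match: F0=7 F1=3 F2=0; commitIndex=3

Answer: 8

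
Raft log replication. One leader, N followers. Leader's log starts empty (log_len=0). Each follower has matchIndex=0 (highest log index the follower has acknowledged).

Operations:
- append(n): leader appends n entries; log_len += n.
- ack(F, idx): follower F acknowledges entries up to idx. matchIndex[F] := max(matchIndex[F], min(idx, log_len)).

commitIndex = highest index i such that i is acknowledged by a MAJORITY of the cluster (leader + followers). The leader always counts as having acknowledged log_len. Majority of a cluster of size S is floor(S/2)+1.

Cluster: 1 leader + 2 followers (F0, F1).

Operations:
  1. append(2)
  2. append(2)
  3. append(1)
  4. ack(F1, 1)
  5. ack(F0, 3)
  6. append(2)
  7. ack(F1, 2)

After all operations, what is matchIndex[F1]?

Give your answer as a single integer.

Op 1: append 2 -> log_len=2
Op 2: append 2 -> log_len=4
Op 3: append 1 -> log_len=5
Op 4: F1 acks idx 1 -> match: F0=0 F1=1; commitIndex=1
Op 5: F0 acks idx 3 -> match: F0=3 F1=1; commitIndex=3
Op 6: append 2 -> log_len=7
Op 7: F1 acks idx 2 -> match: F0=3 F1=2; commitIndex=3

Answer: 2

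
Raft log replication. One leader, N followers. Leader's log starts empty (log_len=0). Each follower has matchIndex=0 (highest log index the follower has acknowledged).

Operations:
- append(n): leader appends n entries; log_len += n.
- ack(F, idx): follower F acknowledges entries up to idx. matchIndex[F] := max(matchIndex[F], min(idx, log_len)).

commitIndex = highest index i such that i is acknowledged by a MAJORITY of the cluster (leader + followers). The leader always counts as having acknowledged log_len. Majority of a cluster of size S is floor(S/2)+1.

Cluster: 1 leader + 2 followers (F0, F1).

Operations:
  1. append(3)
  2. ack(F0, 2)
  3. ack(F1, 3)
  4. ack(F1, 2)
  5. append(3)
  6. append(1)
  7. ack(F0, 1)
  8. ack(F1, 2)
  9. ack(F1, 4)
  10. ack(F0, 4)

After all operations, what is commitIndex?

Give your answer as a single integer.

Op 1: append 3 -> log_len=3
Op 2: F0 acks idx 2 -> match: F0=2 F1=0; commitIndex=2
Op 3: F1 acks idx 3 -> match: F0=2 F1=3; commitIndex=3
Op 4: F1 acks idx 2 -> match: F0=2 F1=3; commitIndex=3
Op 5: append 3 -> log_len=6
Op 6: append 1 -> log_len=7
Op 7: F0 acks idx 1 -> match: F0=2 F1=3; commitIndex=3
Op 8: F1 acks idx 2 -> match: F0=2 F1=3; commitIndex=3
Op 9: F1 acks idx 4 -> match: F0=2 F1=4; commitIndex=4
Op 10: F0 acks idx 4 -> match: F0=4 F1=4; commitIndex=4

Answer: 4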